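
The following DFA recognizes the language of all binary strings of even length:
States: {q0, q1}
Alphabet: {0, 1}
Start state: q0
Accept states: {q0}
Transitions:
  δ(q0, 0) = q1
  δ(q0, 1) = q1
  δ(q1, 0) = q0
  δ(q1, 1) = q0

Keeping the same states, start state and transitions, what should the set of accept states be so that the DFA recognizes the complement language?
The DFA is complete (every state has a transition on every symbol), so the complement
is recognized by the same DFA with accepting and non-accepting states swapped.
Original accept states: {q0}
Complement accept states = All states - Original accept states
= {q0, q1} - {q0}
= {q1}
Complement language: strings of ODD length

Final answer: {q1}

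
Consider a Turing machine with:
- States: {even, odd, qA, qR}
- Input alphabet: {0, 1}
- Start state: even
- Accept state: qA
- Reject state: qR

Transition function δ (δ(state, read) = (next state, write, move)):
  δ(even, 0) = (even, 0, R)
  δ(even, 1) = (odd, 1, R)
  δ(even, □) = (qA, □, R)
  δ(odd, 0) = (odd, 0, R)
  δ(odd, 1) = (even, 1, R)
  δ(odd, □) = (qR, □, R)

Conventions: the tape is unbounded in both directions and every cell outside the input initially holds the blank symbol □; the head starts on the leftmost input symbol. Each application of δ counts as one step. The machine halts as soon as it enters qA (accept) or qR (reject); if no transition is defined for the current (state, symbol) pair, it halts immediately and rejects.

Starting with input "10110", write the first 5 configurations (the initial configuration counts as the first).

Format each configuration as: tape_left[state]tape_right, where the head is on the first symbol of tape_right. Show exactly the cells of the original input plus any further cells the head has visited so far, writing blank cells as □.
Step 0: [even]10110 (head at position 0)
Step 1: δ(even, 1) = (odd, 1, R)  ⊢  1[odd]0110 (head at position 1)
Step 2: δ(odd, 0) = (odd, 0, R)  ⊢  10[odd]110 (head at position 2)
Step 3: δ(odd, 1) = (even, 1, R)  ⊢  101[even]10 (head at position 3)
Step 4: δ(even, 1) = (odd, 1, R)  ⊢  1011[odd]0 (head at position 4)

Final answer: [even]10110 ⊢ 1[odd]0110 ⊢ 10[odd]110 ⊢ 101[even]10 ⊢ 1011[odd]0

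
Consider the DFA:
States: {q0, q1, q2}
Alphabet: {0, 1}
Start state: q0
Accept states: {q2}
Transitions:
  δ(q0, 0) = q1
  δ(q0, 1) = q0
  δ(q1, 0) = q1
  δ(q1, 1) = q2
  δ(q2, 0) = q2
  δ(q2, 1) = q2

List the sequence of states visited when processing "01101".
Starting at q0
Read '0': q0 -> q1
Read '1': q1 -> q2
Read '1': q2 -> q2
Read '0': q2 -> q2
Read '1': q2 -> q2

Final answer: q0 -> q1 -> q2 -> q2 -> q2 -> q2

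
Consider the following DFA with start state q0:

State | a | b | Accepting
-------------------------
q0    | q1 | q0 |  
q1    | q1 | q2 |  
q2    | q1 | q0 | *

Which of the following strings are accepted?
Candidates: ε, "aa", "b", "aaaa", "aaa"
ε: q0; q0 is not accepting → rejected
"aa": q0 → q1 → q1; q1 is not accepting → rejected
"b": q0 → q0; q0 is not accepting → rejected
"aaaa": q0 → q1 → q1 → q1 → q1; q1 is not accepting → rejected
"aaa": q0 → q1 → q1 → q1; q1 is not accepting → rejected

Final answer: None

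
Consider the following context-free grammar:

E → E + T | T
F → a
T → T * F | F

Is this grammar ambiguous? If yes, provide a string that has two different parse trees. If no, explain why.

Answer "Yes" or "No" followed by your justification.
This is the standard stratified expression grammar: '+' is introduced only by the left-recursive rule E → E + T and '*' only by the left-recursive rule T → T * F, with F → a. For any string, the last '+' must be the one produced at the root E (everything after it is a T containing no '+'), and likewise within each T the last '*' is produced at its root. This fixes the parse tree uniquely (left-associative, '*' binding tighter than '+'), so every string has exactly one parse tree.

Final answer: No - the grammar is unambiguous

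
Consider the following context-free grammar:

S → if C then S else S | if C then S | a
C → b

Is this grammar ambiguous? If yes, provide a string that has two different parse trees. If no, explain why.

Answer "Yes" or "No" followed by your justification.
The 'dangling else' can attach to either if. Two leftmost derivations of  if b then if b then a else a:
  (1) S ⇒ if C then S else S ⇒ if b then S else S ⇒ if b then if C then S else S ⇒ if b then if b then S else S ⇒ if b then if b then a else S ⇒ if b then if b then a else a   (else belongs to the outer if)
  (2) S ⇒ if C then S ⇒ if b then S ⇒ if b then if C then S else S ⇒ if b then if b then S else S ⇒ if b then if b then a else S ⇒ if b then if b then a else a   (else belongs to the inner if)
Two distinct parse trees for the same string, so the grammar is ambiguous.

Final answer: Yes - the string 'if b then if b then a else a' has two distinct leftmost derivations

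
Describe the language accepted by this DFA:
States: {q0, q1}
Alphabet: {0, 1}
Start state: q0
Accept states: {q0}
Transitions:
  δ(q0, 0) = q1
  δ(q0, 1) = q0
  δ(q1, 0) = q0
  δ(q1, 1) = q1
Analyzing the DFA structure:
Start state: q0
Accept states: {q0}
Interpreting what each state remembers (checking against the transitions):
  q0: an even number of 0s has been read so far
  q1: an odd number of 0s has been read so far
  δ(q0, 0): in q0 (an even number of 0s has been read so far), after reading 0 we have: an odd number of 0s has been read so far → q1
  δ(q0, 1): in q0 (an even number of 0s has been read so far), after reading 1 we have: an even number of 0s has been read so far → q0
  δ(q1, 0): in q1 (an odd number of 0s has been read so far), after reading 0 we have: an even number of 0s has been read so far → q0
  δ(q1, 1): in q1 (an odd number of 0s has been read so far), after reading 1 we have: an odd number of 0s has been read so far → q1
A string is accepted iff it ends in {q0}, i.e. an even number of 0s has been read so far.
Language: All binary strings with an even number of 0s

Final answer: All binary strings with an even number of 0s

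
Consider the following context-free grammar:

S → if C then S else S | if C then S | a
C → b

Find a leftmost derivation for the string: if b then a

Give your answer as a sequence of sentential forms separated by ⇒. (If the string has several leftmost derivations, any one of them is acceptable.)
Start with S.
Step 1: the leftmost non-terminal is S; apply S → if C then S:  if C then S
Step 2: the leftmost non-terminal is C; apply C → b:  if b then S
Step 3: the leftmost non-terminal is S; apply S → a:  if b then a

Final answer: S ⇒ if C then S ⇒ if b then S ⇒ if b then a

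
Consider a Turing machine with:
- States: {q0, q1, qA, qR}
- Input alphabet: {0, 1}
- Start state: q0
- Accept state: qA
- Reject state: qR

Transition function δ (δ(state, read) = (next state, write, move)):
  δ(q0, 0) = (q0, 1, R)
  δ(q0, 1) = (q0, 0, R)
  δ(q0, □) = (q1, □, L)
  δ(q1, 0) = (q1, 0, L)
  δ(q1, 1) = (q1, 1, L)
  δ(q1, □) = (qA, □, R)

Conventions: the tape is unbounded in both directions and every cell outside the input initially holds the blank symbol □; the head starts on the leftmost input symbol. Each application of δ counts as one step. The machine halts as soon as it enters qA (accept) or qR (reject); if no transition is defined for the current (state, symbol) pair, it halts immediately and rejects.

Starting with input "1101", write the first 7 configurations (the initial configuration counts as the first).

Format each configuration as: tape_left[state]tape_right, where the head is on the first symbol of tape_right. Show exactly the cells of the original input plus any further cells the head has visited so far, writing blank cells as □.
Step 0: [q0]1101 (head at position 0)
Step 1: δ(q0, 1) = (q0, 0, R)  ⊢  0[q0]101 (head at position 1)
Step 2: δ(q0, 1) = (q0, 0, R)  ⊢  00[q0]01 (head at position 2)
Step 3: δ(q0, 0) = (q0, 1, R)  ⊢  001[q0]1 (head at position 3)
Step 4: δ(q0, 1) = (q0, 0, R)  ⊢  0010[q0]□ (head at position 4)
Step 5: δ(q0, □) = (q1, □, L)  ⊢  001[q1]0□ (head at position 3)
Step 6: δ(q1, 0) = (q1, 0, L)  ⊢  00[q1]10□ (head at position 2)

Final answer: [q0]1101 ⊢ 0[q0]101 ⊢ 00[q0]01 ⊢ 001[q0]1 ⊢ 0010[q0]□ ⊢ 001[q1]0□ ⊢ 00[q1]10□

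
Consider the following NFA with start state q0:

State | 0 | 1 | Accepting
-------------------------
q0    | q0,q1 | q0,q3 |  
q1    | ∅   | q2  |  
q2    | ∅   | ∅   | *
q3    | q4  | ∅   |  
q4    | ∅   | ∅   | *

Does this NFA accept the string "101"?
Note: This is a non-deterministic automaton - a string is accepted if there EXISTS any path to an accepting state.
Track the set of states the NFA could be in: start {q0}
Read '1': {q0} → {q0, q3}
Read '0': {q0, q3} → {q0, q1, q4}
Read '1': {q0, q1, q4} → {q0, q2, q3}
Final set {q0, q2, q3} contains accepting state(s) {q2} → accepted.

Final answer: Yes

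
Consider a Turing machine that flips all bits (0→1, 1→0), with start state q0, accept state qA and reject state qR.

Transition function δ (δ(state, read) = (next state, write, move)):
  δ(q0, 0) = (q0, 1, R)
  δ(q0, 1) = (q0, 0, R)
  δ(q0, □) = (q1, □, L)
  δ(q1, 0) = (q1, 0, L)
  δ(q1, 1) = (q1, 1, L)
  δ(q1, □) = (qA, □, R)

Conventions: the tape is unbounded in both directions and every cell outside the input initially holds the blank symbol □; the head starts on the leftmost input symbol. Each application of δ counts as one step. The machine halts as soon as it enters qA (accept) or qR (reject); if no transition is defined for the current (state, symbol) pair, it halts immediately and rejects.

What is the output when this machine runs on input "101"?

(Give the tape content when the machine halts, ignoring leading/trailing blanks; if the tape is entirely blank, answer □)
Step 0: [q0]101 (head at position 0)
Step 1: δ(q0, 1) = (q0, 0, R)  ⊢  0[q0]01 (head at position 1)
Step 2: δ(q0, 0) = (q0, 1, R)  ⊢  01[q0]1 (head at position 2)
Step 3: δ(q0, 1) = (q0, 0, R)  ⊢  010[q0]□ (head at position 3)
Step 4: δ(q0, □) = (q1, □, L)  ⊢  01[q1]0□ (head at position 2)
Step 5: δ(q1, 0) = (q1, 0, L)  ⊢  0[q1]10□ (head at position 1)
Step 6: δ(q1, 1) = (q1, 1, L)  ⊢  [q1]010□ (head at position 0)
Step 7: δ(q1, 0) = (q1, 0, L)  ⊢  [q1]□010□ (head at position -1)
Step 8: δ(q1, □) = (qA, □, R)  ⊢  □[qA]010□ (head at position 0)
The machine is in qA, so it halts and accepts.
Tape content when halted (ignoring surrounding blanks): 010

Final answer: Output: 010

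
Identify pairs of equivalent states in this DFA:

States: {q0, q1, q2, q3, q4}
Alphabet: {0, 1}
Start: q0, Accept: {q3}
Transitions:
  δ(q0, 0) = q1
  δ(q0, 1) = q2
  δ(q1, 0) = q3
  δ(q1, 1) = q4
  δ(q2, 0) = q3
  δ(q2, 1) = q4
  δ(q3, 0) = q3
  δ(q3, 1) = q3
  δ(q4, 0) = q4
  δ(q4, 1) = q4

Using the table-filling algorithm:
Round 0 – mark pairs where exactly one state is accepting: (q0,q3), (q1,q3), (q2,q3), (q3,q4)
Round 1 – newly marked: (q0,q1) [on 0: q1 vs q3, already marked]; (q0,q2) [on 0: q1 vs q3, already marked]; (q1,q4) [on 0: q3 vs q4, already marked]; (q2,q4) [on 0: q3 vs q4, already marked]
Round 2 – newly marked: (q0,q4) [on 0: q1 vs q4, already marked]
No further pairs can be marked.
(q1, q2) unmarked: δ(q1,0)=q3, δ(q2,0)=q3; δ(q1,1)=q4, δ(q2,1)=q4 → equivalent
Equivalent pairs: (q1, q2)

Final answer: Equivalent pairs: (q1, q2)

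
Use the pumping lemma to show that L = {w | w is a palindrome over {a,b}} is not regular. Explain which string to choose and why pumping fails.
Language: L = {w | w is a palindrome over {a,b}} (strings that read the same forwards and backwards)
Step 1: Assume for contradiction that L is regular, with pumping length p.
Step 2: Choose s = a^p b a^p. Then s ∈ L (it reads the same forwards and backwards) and |s| ≥ p.
Step 3: Consider any decomposition s = xyz with |xy| ≤ p and |y| > 0. Since |xy| ≤ p and the first p symbols of s are all a's, y = a^k for some k with 1 ≤ k ≤ p.
Step 4: Pumping up (i = 2): xy²z = a^(p+k) b a^p. Its reverse is a^p b a^(p+k) ≠ a^(p+k) b a^p (the single b is no longer in the middle), so xy²z is not a palindrome and xy²z ∉ L.
This contradicts the pumping lemma, so L is not regular.

Final answer: Choose s = a^p b a^p. Since |xy| ≤ p, y = a^k with k ≥ 1. Then xy²z = a^(p+k) b a^p is not a palindrome, so ∉ L.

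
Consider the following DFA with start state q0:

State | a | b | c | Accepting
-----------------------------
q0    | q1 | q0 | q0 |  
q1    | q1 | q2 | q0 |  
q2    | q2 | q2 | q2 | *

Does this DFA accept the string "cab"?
Start in q0.
Read 'c': q0 → q0
Read 'a': q0 → q1
Read 'b': q1 → q2
Final state q2 is accepting, so the string is accepted.

Final answer: Yes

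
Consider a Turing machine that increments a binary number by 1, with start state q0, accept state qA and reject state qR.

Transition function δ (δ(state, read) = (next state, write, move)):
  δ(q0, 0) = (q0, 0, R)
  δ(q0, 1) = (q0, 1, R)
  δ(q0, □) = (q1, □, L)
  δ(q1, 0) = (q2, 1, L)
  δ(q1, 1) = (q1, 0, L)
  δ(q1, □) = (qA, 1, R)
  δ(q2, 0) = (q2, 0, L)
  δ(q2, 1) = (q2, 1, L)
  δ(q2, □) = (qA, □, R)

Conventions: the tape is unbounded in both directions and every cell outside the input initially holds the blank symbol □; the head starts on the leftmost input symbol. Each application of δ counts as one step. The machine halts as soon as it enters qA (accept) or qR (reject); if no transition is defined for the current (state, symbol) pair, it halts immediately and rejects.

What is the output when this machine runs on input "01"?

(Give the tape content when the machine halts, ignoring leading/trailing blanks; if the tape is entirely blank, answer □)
Step 0: [q0]01 (head at position 0)
Step 1: δ(q0, 0) = (q0, 0, R)  ⊢  0[q0]1 (head at position 1)
Step 2: δ(q0, 1) = (q0, 1, R)  ⊢  01[q0]□ (head at position 2)
Step 3: δ(q0, □) = (q1, □, L)  ⊢  0[q1]1□ (head at position 1)
Step 4: δ(q1, 1) = (q1, 0, L)  ⊢  [q1]00□ (head at position 0)
Step 5: δ(q1, 0) = (q2, 1, L)  ⊢  [q2]□10□ (head at position -1)
Step 6: δ(q2, □) = (qA, □, R)  ⊢  □[qA]10□ (head at position 0)
The machine is in qA, so it halts and accepts.
Tape content when halted (ignoring surrounding blanks): 10

Final answer: Output: 10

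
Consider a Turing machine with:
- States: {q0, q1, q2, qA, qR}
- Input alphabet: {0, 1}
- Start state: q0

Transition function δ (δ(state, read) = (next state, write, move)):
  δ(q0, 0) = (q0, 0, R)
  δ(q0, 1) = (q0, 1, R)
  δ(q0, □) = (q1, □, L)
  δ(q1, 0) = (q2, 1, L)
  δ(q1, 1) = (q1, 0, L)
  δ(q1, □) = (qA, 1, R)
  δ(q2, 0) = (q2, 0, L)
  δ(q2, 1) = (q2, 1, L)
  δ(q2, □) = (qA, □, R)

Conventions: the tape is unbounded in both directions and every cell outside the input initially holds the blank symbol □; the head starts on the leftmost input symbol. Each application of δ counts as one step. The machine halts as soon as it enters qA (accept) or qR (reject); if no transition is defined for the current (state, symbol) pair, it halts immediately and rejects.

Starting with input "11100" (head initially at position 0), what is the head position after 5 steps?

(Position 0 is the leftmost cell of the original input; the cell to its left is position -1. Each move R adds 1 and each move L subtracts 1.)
Step 0: [q0]11100 (head at position 0)
Step 1: δ(q0, 1) = (q0, 1, R)  ⊢  1[q0]1100 (head at position 1)
Step 2: δ(q0, 1) = (q0, 1, R)  ⊢  11[q0]100 (head at position 2)
Step 3: δ(q0, 1) = (q0, 1, R)  ⊢  111[q0]00 (head at position 3)
Step 4: δ(q0, 0) = (q0, 0, R)  ⊢  1110[q0]0 (head at position 4)
Step 5: δ(q0, 0) = (q0, 0, R)  ⊢  11100[q0]□ (head at position 5)
Head position after 5 steps: 5

Final answer: Position 5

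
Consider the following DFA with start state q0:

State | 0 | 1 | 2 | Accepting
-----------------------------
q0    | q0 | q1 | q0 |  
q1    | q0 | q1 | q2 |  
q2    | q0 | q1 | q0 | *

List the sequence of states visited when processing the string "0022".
q0 → q0 → q0 → q0 → q0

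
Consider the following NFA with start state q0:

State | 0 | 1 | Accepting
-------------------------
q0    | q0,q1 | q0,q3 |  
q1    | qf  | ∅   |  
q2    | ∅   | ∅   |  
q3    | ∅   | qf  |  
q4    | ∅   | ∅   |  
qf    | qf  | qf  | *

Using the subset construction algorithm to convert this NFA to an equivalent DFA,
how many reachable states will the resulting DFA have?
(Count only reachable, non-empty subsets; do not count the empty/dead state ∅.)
Start subset: {q0}
{q0}: on 0 → {q0, q1}, on 1 → {q0, q3}
{q0, q1}: on 0 → {q0, q1, qf}, on 1 → {q0, q3}
{q0, q3}: on 0 → {q0, q1}, on 1 → {q0, q3, qf}
{q0, q1, qf}: on 0 → {q0, q1, qf}, on 1 → {q0, q3, qf}
{q0, q3, qf}: on 0 → {q0, q1, qf}, on 1 → {q0, q3, qf}
Reachable non-empty subsets: {q0}, {q0, q1}, {q0, q3}, {q0, q1, qf}, {q0, q3, qf} — 5 in total.

Final answer: 5 states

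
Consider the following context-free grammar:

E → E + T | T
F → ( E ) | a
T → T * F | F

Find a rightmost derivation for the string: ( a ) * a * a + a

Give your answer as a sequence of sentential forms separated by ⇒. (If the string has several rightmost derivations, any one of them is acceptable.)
Start with E.
Step 1: the rightmost non-terminal is E; apply E → E + T:  E + T
Step 2: the rightmost non-terminal is T; apply T → F:  E + F
Step 3: the rightmost non-terminal is F; apply F → a:  E + a
Step 4: the rightmost non-terminal is E; apply E → T:  T + a
Step 5: the rightmost non-terminal is T; apply T → T * F:  T * F + a
Step 6: the rightmost non-terminal is F; apply F → a:  T * a + a
Step 7: the rightmost non-terminal is T; apply T → T * F:  T * F * a + a
Step 8: the rightmost non-terminal is F; apply F → a:  T * a * a + a
Step 9: the rightmost non-terminal is T; apply T → F:  F * a * a + a
Step 10: the rightmost non-terminal is F; apply F → ( E ):  ( E ) * a * a + a
Step 11: the rightmost non-terminal is E; apply E → T:  ( T ) * a * a + a
Step 12: the rightmost non-terminal is T; apply T → F:  ( F ) * a * a + a
Step 13: the rightmost non-terminal is F; apply F → a:  ( a ) * a * a + a

Final answer: E ⇒ E + T ⇒ E + F ⇒ E + a ⇒ T + a ⇒ T * F + a ⇒ T * a + a ⇒ T * F * a + a ⇒ T * a * a + a ⇒ F * a * a + a ⇒ ( E ) * a * a + a ⇒ ( T ) * a * a + a ⇒ ( F ) * a * a + a ⇒ ( a ) * a * a + a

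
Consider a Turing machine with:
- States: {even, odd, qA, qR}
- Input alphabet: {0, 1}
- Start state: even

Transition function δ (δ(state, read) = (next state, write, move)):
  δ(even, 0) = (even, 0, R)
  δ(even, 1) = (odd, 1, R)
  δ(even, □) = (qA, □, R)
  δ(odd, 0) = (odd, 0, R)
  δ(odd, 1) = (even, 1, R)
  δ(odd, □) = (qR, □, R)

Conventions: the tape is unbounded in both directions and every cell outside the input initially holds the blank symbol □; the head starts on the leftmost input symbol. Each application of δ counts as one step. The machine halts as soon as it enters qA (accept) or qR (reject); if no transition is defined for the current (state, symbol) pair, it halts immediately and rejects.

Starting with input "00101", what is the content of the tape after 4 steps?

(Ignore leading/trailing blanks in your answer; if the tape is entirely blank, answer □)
Step 0: [even]00101 (head at position 0)
Step 1: δ(even, 0) = (even, 0, R)  ⊢  0[even]0101 (head at position 1)
Step 2: δ(even, 0) = (even, 0, R)  ⊢  00[even]101 (head at position 2)
Step 3: δ(even, 1) = (odd, 1, R)  ⊢  001[odd]01 (head at position 3)
Step 4: δ(odd, 0) = (odd, 0, R)  ⊢  0010[odd]1 (head at position 4)
Tape after 4 steps (ignoring surrounding blanks): 00101

Final answer: Tape: 00101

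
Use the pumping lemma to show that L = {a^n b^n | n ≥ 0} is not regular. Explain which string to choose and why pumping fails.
Language: L = {a^n b^n | n ≥ 0} (equal numbers of a's followed by b's)
Step 1: Assume for contradiction that L is regular, with pumping length p.
Step 2: Choose s = a^p b^p. Then s ∈ L (it has p a's followed by p b's) and |s| ≥ p.
Step 3: Consider any decomposition s = xyz with |xy| ≤ p and |y| > 0. Since |xy| ≤ p and the first p symbols of s are all a's, y = a^k for some k with 1 ≤ k ≤ p.
Step 4: Pumping up (i = 2): xy²z = a^(p+k) b^p, which has more a's than b's, so xy²z ∉ L.
This contradicts the pumping lemma, so L is not regular.

Final answer: Choose s = a^p b^p. Since |xy| ≤ p, y = a^k with k ≥ 1. Then xy²z = a^(p+k) b^p ∉ L.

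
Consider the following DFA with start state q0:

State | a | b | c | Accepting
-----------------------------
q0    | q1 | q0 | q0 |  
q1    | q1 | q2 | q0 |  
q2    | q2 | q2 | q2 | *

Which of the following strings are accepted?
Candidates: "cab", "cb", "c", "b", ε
"cab": q0 → q0 → q1 → q2; q2 is accepting → accepted
"cb": q0 → q0 → q0; q0 is not accepting → rejected
"c": q0 → q0; q0 is not accepting → rejected
"b": q0 → q0; q0 is not accepting → rejected
ε: q0; q0 is not accepting → rejected

Final answer: "cab"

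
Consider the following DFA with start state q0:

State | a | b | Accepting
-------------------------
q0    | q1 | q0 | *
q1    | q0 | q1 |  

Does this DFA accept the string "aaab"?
Start in q0.
Read 'a': q0 → q1
Read 'a': q1 → q0
Read 'a': q0 → q1
Read 'b': q1 → q1
Final state q1 is not accepting, so the string is rejected.

Final answer: No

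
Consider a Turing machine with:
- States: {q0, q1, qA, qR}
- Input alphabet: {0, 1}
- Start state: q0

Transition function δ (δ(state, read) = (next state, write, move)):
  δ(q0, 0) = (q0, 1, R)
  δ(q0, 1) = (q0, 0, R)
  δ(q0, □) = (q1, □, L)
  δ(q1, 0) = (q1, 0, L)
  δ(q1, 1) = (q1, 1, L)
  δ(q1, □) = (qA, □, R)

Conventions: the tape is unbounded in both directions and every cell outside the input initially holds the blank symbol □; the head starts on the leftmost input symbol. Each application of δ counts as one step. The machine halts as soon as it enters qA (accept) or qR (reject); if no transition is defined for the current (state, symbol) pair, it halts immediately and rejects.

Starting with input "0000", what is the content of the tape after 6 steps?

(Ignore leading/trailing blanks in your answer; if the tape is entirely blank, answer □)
Step 0: [q0]0000 (head at position 0)
Step 1: δ(q0, 0) = (q0, 1, R)  ⊢  1[q0]000 (head at position 1)
Step 2: δ(q0, 0) = (q0, 1, R)  ⊢  11[q0]00 (head at position 2)
Step 3: δ(q0, 0) = (q0, 1, R)  ⊢  111[q0]0 (head at position 3)
Step 4: δ(q0, 0) = (q0, 1, R)  ⊢  1111[q0]□ (head at position 4)
Step 5: δ(q0, □) = (q1, □, L)  ⊢  111[q1]1□ (head at position 3)
Step 6: δ(q1, 1) = (q1, 1, L)  ⊢  11[q1]11□ (head at position 2)
Tape after 6 steps (ignoring surrounding blanks): 1111

Final answer: Tape: 1111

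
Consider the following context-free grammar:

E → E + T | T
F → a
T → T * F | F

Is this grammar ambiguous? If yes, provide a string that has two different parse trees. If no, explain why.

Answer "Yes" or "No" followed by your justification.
This is the standard stratified expression grammar: '+' is introduced only by the left-recursive rule E → E + T and '*' only by the left-recursive rule T → T * F, with F → a. For any string, the last '+' must be the one produced at the root E (everything after it is a T containing no '+'), and likewise within each T the last '*' is produced at its root. This fixes the parse tree uniquely (left-associative, '*' binding tighter than '+'), so every string has exactly one parse tree.

Final answer: No - the grammar is unambiguous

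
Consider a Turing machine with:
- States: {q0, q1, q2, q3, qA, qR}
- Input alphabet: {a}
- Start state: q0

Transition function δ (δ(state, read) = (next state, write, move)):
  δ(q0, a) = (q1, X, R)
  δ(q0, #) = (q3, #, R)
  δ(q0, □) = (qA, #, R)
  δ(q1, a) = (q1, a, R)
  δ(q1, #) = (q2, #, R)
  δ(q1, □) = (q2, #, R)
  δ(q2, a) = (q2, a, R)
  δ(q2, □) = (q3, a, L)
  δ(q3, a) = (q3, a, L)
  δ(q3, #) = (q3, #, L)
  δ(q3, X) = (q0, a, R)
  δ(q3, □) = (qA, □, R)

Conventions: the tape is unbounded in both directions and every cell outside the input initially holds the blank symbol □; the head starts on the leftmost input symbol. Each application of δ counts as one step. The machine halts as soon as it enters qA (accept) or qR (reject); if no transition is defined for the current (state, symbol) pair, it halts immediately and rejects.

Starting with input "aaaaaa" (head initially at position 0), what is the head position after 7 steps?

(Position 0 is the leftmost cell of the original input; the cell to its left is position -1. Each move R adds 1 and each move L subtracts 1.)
Step 0: [q0]aaaaaa (head at position 0)
Step 1: δ(q0, a) = (q1, X, R)  ⊢  X[q1]aaaaa (head at position 1)
Step 2: δ(q1, a) = (q1, a, R)  ⊢  Xa[q1]aaaa (head at position 2)
Step 3: δ(q1, a) = (q1, a, R)  ⊢  Xaa[q1]aaa (head at position 3)
Step 4: δ(q1, a) = (q1, a, R)  ⊢  Xaaa[q1]aa (head at position 4)
Step 5: δ(q1, a) = (q1, a, R)  ⊢  Xaaaa[q1]a (head at position 5)
Step 6: δ(q1, a) = (q1, a, R)  ⊢  Xaaaaa[q1]□ (head at position 6)
Step 7: δ(q1, □) = (q2, #, R)  ⊢  Xaaaaa#[q2]□ (head at position 7)
Head position after 7 steps: 7

Final answer: Position 7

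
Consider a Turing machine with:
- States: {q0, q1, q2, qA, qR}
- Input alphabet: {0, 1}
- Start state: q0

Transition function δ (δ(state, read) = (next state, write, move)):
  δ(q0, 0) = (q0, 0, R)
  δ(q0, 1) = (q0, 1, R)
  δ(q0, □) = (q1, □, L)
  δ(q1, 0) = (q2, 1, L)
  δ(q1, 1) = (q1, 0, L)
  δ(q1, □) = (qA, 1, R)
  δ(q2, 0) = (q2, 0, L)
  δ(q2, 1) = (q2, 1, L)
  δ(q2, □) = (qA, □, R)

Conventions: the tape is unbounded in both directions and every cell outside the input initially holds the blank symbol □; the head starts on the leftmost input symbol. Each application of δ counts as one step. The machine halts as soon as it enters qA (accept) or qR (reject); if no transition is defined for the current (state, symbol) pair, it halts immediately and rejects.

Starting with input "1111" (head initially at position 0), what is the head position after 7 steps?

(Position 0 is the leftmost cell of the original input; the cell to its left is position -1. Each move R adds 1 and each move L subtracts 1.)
Step 0: [q0]1111 (head at position 0)
Step 1: δ(q0, 1) = (q0, 1, R)  ⊢  1[q0]111 (head at position 1)
Step 2: δ(q0, 1) = (q0, 1, R)  ⊢  11[q0]11 (head at position 2)
Step 3: δ(q0, 1) = (q0, 1, R)  ⊢  111[q0]1 (head at position 3)
Step 4: δ(q0, 1) = (q0, 1, R)  ⊢  1111[q0]□ (head at position 4)
Step 5: δ(q0, □) = (q1, □, L)  ⊢  111[q1]1□ (head at position 3)
Step 6: δ(q1, 1) = (q1, 0, L)  ⊢  11[q1]10□ (head at position 2)
Step 7: δ(q1, 1) = (q1, 0, L)  ⊢  1[q1]100□ (head at position 1)
Head position after 7 steps: 1

Final answer: Position 1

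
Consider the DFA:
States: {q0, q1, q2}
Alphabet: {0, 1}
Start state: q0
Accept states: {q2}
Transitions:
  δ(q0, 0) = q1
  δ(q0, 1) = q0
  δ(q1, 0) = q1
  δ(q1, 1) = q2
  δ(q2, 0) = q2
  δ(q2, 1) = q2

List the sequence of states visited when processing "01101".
Starting at q0
Read '0': q0 -> q1
Read '1': q1 -> q2
Read '1': q2 -> q2
Read '0': q2 -> q2
Read '1': q2 -> q2

Final answer: q0 -> q1 -> q2 -> q2 -> q2 -> q2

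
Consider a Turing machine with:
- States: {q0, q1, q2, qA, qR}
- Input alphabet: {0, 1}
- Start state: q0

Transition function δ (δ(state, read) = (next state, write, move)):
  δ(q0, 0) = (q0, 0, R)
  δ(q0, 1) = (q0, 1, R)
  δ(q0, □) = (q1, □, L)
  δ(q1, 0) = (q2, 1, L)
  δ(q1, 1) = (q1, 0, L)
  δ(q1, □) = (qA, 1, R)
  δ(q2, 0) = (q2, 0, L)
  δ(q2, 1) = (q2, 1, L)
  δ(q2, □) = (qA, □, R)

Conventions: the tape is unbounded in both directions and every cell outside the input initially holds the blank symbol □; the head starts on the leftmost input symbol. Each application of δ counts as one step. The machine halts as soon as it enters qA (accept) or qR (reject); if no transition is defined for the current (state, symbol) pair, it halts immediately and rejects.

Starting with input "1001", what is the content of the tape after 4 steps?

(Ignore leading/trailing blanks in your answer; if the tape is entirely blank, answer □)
Step 0: [q0]1001 (head at position 0)
Step 1: δ(q0, 1) = (q0, 1, R)  ⊢  1[q0]001 (head at position 1)
Step 2: δ(q0, 0) = (q0, 0, R)  ⊢  10[q0]01 (head at position 2)
Step 3: δ(q0, 0) = (q0, 0, R)  ⊢  100[q0]1 (head at position 3)
Step 4: δ(q0, 1) = (q0, 1, R)  ⊢  1001[q0]□ (head at position 4)
Tape after 4 steps (ignoring surrounding blanks): 1001

Final answer: Tape: 1001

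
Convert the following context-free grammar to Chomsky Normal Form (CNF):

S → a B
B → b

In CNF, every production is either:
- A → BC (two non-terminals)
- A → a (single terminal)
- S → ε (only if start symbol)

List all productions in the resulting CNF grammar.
The grammar has no ε-productions or unit productions to eliminate.
S → a B has terminal a in a right-hand side of length ≥ 2: introduce T_a → a and use T_a in place of a.
B → b is already in CNF (single terminal) – keep it.
S → a B becomes S → T_a B.
Resulting CNF grammar (3 productions): T_a → a; B → b; S → T_a B

Final answer: T_a → a; B → b; S → T_a B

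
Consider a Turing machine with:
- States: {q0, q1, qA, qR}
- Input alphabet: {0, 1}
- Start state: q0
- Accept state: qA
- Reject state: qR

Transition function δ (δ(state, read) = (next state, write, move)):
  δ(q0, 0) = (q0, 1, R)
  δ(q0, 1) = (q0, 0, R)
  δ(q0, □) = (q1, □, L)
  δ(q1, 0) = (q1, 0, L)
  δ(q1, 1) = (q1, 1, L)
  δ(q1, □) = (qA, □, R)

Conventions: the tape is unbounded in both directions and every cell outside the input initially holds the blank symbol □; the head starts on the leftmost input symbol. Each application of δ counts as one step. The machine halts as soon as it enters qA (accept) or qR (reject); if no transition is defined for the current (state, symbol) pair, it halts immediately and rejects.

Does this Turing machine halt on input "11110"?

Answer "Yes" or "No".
Step 0: [q0]11110 (head at position 0)
Step 1: δ(q0, 1) = (q0, 0, R)  ⊢  0[q0]1110 (head at position 1)
Step 2: δ(q0, 1) = (q0, 0, R)  ⊢  00[q0]110 (head at position 2)
Step 3: δ(q0, 1) = (q0, 0, R)  ⊢  000[q0]10 (head at position 3)
Step 4: δ(q0, 1) = (q0, 0, R)  ⊢  0000[q0]0 (head at position 4)
Step 5: δ(q0, 0) = (q0, 1, R)  ⊢  00001[q0]□ (head at position 5)
Step 6: δ(q0, □) = (q1, □, L)  ⊢  0000[q1]1□ (head at position 4)
Step 7: δ(q1, 1) = (q1, 1, L)  ⊢  000[q1]01□ (head at position 3)
Step 8: δ(q1, 0) = (q1, 0, L)  ⊢  00[q1]001□ (head at position 2)
Step 9: δ(q1, 0) = (q1, 0, L)  ⊢  0[q1]0001□ (head at position 1)
Step 10: δ(q1, 0) = (q1, 0, L)  ⊢  [q1]00001□ (head at position 0)
Step 11: δ(q1, 0) = (q1, 0, L)  ⊢  [q1]□00001□ (head at position -1)
Step 12: δ(q1, □) = (qA, □, R)  ⊢  □[qA]00001□ (head at position 0)
The machine is in qA, so it halts and accepts.
It halts after 12 steps.

Final answer: Yes - halts after 12 steps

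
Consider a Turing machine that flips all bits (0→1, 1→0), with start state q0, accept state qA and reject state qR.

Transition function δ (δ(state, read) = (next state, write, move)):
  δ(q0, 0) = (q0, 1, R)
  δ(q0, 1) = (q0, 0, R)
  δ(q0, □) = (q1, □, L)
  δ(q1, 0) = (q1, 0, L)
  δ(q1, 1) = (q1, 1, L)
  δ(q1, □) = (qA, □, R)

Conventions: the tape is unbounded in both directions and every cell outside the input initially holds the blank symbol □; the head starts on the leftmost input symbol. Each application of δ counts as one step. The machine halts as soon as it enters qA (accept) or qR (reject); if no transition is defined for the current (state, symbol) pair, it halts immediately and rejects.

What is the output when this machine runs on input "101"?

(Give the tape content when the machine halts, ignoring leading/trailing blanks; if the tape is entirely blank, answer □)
Step 0: [q0]101 (head at position 0)
Step 1: δ(q0, 1) = (q0, 0, R)  ⊢  0[q0]01 (head at position 1)
Step 2: δ(q0, 0) = (q0, 1, R)  ⊢  01[q0]1 (head at position 2)
Step 3: δ(q0, 1) = (q0, 0, R)  ⊢  010[q0]□ (head at position 3)
Step 4: δ(q0, □) = (q1, □, L)  ⊢  01[q1]0□ (head at position 2)
Step 5: δ(q1, 0) = (q1, 0, L)  ⊢  0[q1]10□ (head at position 1)
Step 6: δ(q1, 1) = (q1, 1, L)  ⊢  [q1]010□ (head at position 0)
Step 7: δ(q1, 0) = (q1, 0, L)  ⊢  [q1]□010□ (head at position -1)
Step 8: δ(q1, □) = (qA, □, R)  ⊢  □[qA]010□ (head at position 0)
The machine is in qA, so it halts and accepts.
Tape content when halted (ignoring surrounding blanks): 010

Final answer: Output: 010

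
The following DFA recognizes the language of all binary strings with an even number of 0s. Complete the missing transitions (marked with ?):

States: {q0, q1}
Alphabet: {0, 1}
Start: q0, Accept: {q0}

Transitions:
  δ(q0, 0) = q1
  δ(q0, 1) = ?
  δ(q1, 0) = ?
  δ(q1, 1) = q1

What each state remembers (consistent with the given transitions and accept states):
  q0: an even number of 0s has been read so far
  q1: an odd number of 0s has been read so far
Filling in the missing entries:
  δ(q0, 1): in q0 (an even number of 0s has been read so far), after reading 1 we have: an even number of 0s has been read so far → q0
  δ(q1, 0): in q1 (an odd number of 0s has been read so far), after reading 0 we have: an even number of 0s has been read so far → q0

Final answer: δ(q0, 1) = q0; δ(q1, 0) = q0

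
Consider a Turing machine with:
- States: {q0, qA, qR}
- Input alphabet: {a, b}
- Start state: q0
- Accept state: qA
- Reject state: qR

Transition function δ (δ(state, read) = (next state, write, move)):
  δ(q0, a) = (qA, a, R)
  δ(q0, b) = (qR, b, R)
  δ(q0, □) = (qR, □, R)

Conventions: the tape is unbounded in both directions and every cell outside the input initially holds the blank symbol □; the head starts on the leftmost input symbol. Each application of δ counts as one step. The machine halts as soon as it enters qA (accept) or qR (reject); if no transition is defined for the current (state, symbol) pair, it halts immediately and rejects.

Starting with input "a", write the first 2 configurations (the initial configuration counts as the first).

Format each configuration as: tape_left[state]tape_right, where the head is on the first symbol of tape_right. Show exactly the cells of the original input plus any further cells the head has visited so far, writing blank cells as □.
Step 0: [q0]a (head at position 0)
Step 1: δ(q0, a) = (qA, a, R)  ⊢  a[qA]□ (head at position 1)

Final answer: [q0]a ⊢ a[qA]□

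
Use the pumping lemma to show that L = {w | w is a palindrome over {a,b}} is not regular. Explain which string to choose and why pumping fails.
Language: L = {w | w is a palindrome over {a,b}} (strings that read the same forwards and backwards)
Step 1: Assume for contradiction that L is regular, with pumping length p.
Step 2: Choose s = a^p b a^p. Then s ∈ L (it reads the same forwards and backwards) and |s| ≥ p.
Step 3: Consider any decomposition s = xyz with |xy| ≤ p and |y| > 0. Since |xy| ≤ p and the first p symbols of s are all a's, y = a^k for some k with 1 ≤ k ≤ p.
Step 4: Pumping up (i = 2): xy²z = a^(p+k) b a^p. Its reverse is a^p b a^(p+k) ≠ a^(p+k) b a^p (the single b is no longer in the middle), so xy²z is not a palindrome and xy²z ∉ L.
This contradicts the pumping lemma, so L is not regular.

Final answer: Choose s = a^p b a^p. Since |xy| ≤ p, y = a^k with k ≥ 1. Then xy²z = a^(p+k) b a^p is not a palindrome, so ∉ L.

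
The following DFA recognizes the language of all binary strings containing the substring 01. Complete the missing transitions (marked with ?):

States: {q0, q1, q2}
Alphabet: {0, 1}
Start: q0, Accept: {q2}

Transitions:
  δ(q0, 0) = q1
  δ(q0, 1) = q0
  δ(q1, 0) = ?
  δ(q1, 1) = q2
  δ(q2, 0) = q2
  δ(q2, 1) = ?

What each state remembers (consistent with the given transitions and accept states):
  q0: 01 not seen yet and the last symbol was not 0
  q1: 01 not seen yet and the last symbol was 0
  q2: the substring 01 has already been seen
Filling in the missing entries:
  δ(q1, 0): in q1 (01 not seen yet and the last symbol was 0), after reading 0 we have: 01 not seen yet and the last symbol was 0 → q1
  δ(q2, 1): in q2 (the substring 01 has already been seen), after reading 1 we have: the substring 01 has already been seen → q2

Final answer: δ(q1, 0) = q1; δ(q2, 1) = q2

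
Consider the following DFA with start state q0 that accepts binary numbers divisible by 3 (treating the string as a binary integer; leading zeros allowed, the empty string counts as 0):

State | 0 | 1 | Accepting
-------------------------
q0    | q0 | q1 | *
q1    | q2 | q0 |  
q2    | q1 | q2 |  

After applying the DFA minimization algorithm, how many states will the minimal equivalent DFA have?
All 3 states are reachable from q0, so none can be removed as unreachable.
Table-filling: first mark every (accepting, non-accepting) pair as distinguishable (accepting: {q0}; non-accepting: {q1, q2}).
Round 1: (q1, q2) on '1' go to q0 and q2, already distinguishable → mark.
Every pair of states is distinguishable, so the DFA is already minimal.
Equivalence classes: {q0}, {q1}, {q2} → 3 states.

Final answer: 3 states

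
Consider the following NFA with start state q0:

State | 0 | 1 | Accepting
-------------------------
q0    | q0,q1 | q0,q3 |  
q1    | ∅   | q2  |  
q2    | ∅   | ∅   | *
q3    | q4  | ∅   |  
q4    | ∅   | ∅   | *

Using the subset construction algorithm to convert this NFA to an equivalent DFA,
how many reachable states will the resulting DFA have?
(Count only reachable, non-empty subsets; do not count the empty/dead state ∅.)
Start subset: {q0}
{q0}: on 0 → {q0, q1}, on 1 → {q0, q3}
{q0, q1}: on 0 → {q0, q1}, on 1 → {q0, q2, q3}
{q0, q3}: on 0 → {q0, q1, q4}, on 1 → {q0, q3}
{q0, q2, q3}: on 0 → {q0, q1, q4}, on 1 → {q0, q3}
{q0, q1, q4}: on 0 → {q0, q1}, on 1 → {q0, q2, q3}
Reachable non-empty subsets: {q0}, {q0, q1}, {q0, q3}, {q0, q2, q3}, {q0, q1, q4} — 5 in total.

Final answer: 5 states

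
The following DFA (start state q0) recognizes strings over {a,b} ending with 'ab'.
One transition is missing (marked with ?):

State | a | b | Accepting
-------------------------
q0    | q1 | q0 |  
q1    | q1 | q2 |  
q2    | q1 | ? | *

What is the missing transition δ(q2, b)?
q0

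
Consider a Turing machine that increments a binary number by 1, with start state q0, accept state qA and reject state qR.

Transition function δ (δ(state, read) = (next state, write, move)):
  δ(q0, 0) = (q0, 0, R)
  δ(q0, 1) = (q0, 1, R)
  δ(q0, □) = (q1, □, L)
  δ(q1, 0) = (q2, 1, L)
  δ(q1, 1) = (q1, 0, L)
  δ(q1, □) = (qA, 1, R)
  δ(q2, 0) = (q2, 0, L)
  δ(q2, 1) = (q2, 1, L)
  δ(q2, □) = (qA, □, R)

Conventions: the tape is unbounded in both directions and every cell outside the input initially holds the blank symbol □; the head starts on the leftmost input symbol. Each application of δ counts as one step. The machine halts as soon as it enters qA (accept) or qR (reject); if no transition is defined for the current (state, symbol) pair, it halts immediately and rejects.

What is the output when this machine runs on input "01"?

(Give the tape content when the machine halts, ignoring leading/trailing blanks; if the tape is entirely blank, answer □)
Step 0: [q0]01 (head at position 0)
Step 1: δ(q0, 0) = (q0, 0, R)  ⊢  0[q0]1 (head at position 1)
Step 2: δ(q0, 1) = (q0, 1, R)  ⊢  01[q0]□ (head at position 2)
Step 3: δ(q0, □) = (q1, □, L)  ⊢  0[q1]1□ (head at position 1)
Step 4: δ(q1, 1) = (q1, 0, L)  ⊢  [q1]00□ (head at position 0)
Step 5: δ(q1, 0) = (q2, 1, L)  ⊢  [q2]□10□ (head at position -1)
Step 6: δ(q2, □) = (qA, □, R)  ⊢  □[qA]10□ (head at position 0)
The machine is in qA, so it halts and accepts.
Tape content when halted (ignoring surrounding blanks): 10

Final answer: Output: 10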